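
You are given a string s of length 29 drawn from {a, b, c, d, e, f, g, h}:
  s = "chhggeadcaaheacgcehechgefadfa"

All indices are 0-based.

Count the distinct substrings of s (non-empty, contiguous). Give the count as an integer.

406

sorted suffixes:
  #0 SA[0]=28  'a'
  #1 SA[1]=9  'aaheacgcehechgefadfa'
  #2 SA[2]=13  'acgcehechgefadfa'
  #3 SA[3]=6  'adcaaheacgcehechgefadfa'
  #4 SA[4]=25  'adfa'
  #5 SA[5]=10  'aheacgcehechgefadfa'
  #6 SA[6]=8  'caaheacgcehechgefadfa'
  #7 SA[7]=16  'cehechgefadfa'
  #8 SA[8]=14  'cgcehechgefadfa'
  #9 SA[9]=20  'chgefadfa'
  #10 SA[10]=0  'chhggeadcaaheacgcehechgefadfa'
  #11 SA[11]=7  'dcaaheacgcehechgefadfa'
  #12 SA[12]=26  'dfa'
  #13 SA[13]=12  'eacgcehechgefadfa'
  #14 SA[14]=5  'eadcaaheacgcehechgefadfa'
  #15 SA[15]=19  'echgefadfa'
  #16 SA[16]=23  'efadfa'
  #17 SA[17]=17  'ehechgefadfa'
  #18 SA[18]=27  'fa'
  #19 SA[19]=24  'fadfa'
  #20 SA[20]=15  'gcehechgefadfa'
  #21 SA[21]=4  'geadcaaheacgcehechgefadfa'
  #22 SA[22]=22  'gefadfa'
  #23 SA[23]=3  'ggeadcaaheacgcehechgefadfa'
  #24 SA[24]=11  'heacgcehechgefadfa'
  #25 SA[25]=18  'hechgefadfa'
  #26 SA[26]=21  'hgefadfa'
  #27 SA[27]=2  'hggeadcaaheacgcehechgefadfa'
  #28 SA[28]=1  'hhggeadcaaheacgcehechgefadfa'

SA = [28, 9, 13, 6, 25, 10, 8, 16, 14, 20, 0, 7, 26, 12, 5, 19, 23, 17, 27, 24, 15, 4, 22, 3, 11, 18, 21, 2, 1]
rank  pair      lcp
   1  s[28:],s[9:]  1  'a'
   2  s[9:],s[13:]  1  'a'
   3  s[13:],s[6:]  1  'a'
   4  s[6:],s[25:]  2  'ad'
   5  s[25:],s[10:]  1  'a'
   6  s[10:],s[8:]  0  ''
   7  s[8:],s[16:]  1  'c'
   8  s[16:],s[14:]  1  'c'
   9  s[14:],s[20:]  1  'c'
  10  s[20:],s[0:]  2  'ch'
  11  s[0:],s[7:]  0  ''
  12  s[7:],s[26:]  1  'd'
  13  s[26:],s[12:]  0  ''
  14  s[12:],s[5:]  2  'ea'
  15  s[5:],s[19:]  1  'e'
  16  s[19:],s[23:]  1  'e'
  17  s[23:],s[17:]  1  'e'
  18  s[17:],s[27:]  0  ''
  19  s[27:],s[24:]  2  'fa'
  20  s[24:],s[15:]  0  ''
  21  s[15:],s[4:]  1  'g'
  22  s[4:],s[22:]  2  'ge'
  23  s[22:],s[3:]  1  'g'
  24  s[3:],s[11:]  0  ''
  25  s[11:],s[18:]  2  'he'
  26  s[18:],s[21:]  1  'h'
  27  s[21:],s[2:]  2  'hg'
  28  s[2:],s[1:]  1  'h'

n(n+1)/2 = 29·30/2 = 435
Σ LCP = 0 + 1 + 1 + 1 + 2 + 1 + 0 + 1 + 1 + 1 + 2 + 0 + 1 + 0 + 2 + 1 + 1 + 1 + 0 + 2 + 0 + 1 + 2 + 1 + 0 + 2 + 1 + 2 + 1 = 29
distinct = 435 − 29 = 406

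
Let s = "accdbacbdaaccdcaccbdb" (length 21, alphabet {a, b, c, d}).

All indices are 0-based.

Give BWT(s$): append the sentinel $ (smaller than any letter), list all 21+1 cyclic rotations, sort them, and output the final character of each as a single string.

rank  rotation                last
    0  $accdbacbdaaccdcaccbdb  b
    1  aaccdcaccbdb$accdbacbd  d
    2  acbdaaccdcaccbdb$accdb  b
    3  accbdb$accdbacbdaaccdc  c
    4  accdbacbdaaccdcaccbdb$  $
    5  accdcaccbdb$accdbacbda  a
    6  b$accdbacbdaaccdcaccbd  d
    7  bacbdaaccdcaccbdb$accd  d
    8  bdaaccdcaccbdb$accdbac  c
    9  bdb$accdbacbdaaccdcacc  c
   10  caccbdb$accdbacbdaaccd  d
   11  cbdaaccdcaccbdb$accdba  a
   12  cbdb$accdbacbdaaccdcac  c
   13  ccbdb$accdbacbdaaccdca  a
   14  ccdbacbdaaccdcaccbdb$a  a
   15  ccdcaccbdb$accdbacbdaa  a
   16  cdbacbdaaccdcaccbdb$ac  c
   17  cdcaccbdb$accdbacbdaac  c
   18  daaccdcaccbdb$accdbacb  b
   19  db$accdbacbdaaccdcaccb  b
   20  dbacbdaaccdcaccbdb$acc  c
   21  dcaccbdb$accdbacbdaacc  c

bdbc$addccdacaaaccbbcc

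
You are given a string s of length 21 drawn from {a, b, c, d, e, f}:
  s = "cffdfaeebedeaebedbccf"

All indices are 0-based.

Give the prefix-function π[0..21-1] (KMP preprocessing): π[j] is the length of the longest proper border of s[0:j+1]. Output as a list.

π[0] = 0
j=1 s[j]='f': π[1]=0 (border '')
j=2 s[j]='f': π[2]=0 (border '')
j=3 s[j]='d': π[3]=0 (border '')
j=4 s[j]='f': π[4]=0 (border '')
j=5 s[j]='a': π[5]=0 (border '')
j=6 s[j]='e': π[6]=0 (border '')
j=7 s[j]='e': π[7]=0 (border '')
j=8 s[j]='b': π[8]=0 (border '')
j=9 s[j]='e': π[9]=0 (border '')
j=10 s[j]='d': π[10]=0 (border '')
j=11 s[j]='e': π[11]=0 (border '')
j=12 s[j]='a': π[12]=0 (border '')
j=13 s[j]='e': π[13]=0 (border '')
j=14 s[j]='b': π[14]=0 (border '')
j=15 s[j]='e': π[15]=0 (border '')
j=16 s[j]='d': π[16]=0 (border '')
j=17 s[j]='b': π[17]=0 (border '')
j=18 s[j]='c': π[18]=1 (border 'c')
j=19 s[j]='c': k: 1→0; π[19]=1 (border 'c')
j=20 s[j]='f': π[20]=2 (border 'cf')

[0, 0, 0, 0, 0, 0, 0, 0, 0, 0, 0, 0, 0, 0, 0, 0, 0, 0, 1, 1, 2]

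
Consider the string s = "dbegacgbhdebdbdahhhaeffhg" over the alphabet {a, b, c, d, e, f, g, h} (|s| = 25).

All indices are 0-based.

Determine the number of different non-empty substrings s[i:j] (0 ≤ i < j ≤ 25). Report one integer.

sorted suffixes:
  #0 SA[0]=4  'acgbhdebdbdahhhaeffhg'
  #1 SA[1]=19  'aeffhg'
  #2 SA[2]=15  'ahhhaeffhg'
  #3 SA[3]=13  'bdahhhaeffhg'
  #4 SA[4]=11  'bdbdahhhaeffhg'
  #5 SA[5]=1  'begacgbhdebdbdahhhaeffhg'
  #6 SA[6]=7  'bhdebdbdahhhaeffhg'
  #7 SA[7]=5  'cgbhdebdbdahhhaeffhg'
  #8 SA[8]=14  'dahhhaeffhg'
  #9 SA[9]=12  'dbdahhhaeffhg'
  #10 SA[10]=0  'dbegacgbhdebdbdahhhaeffhg'
  #11 SA[11]=9  'debdbdahhhaeffhg'
  #12 SA[12]=10  'ebdbdahhhaeffhg'
  #13 SA[13]=20  'effhg'
  #14 SA[14]=2  'egacgbhdebdbdahhhaeffhg'
  #15 SA[15]=21  'ffhg'
  #16 SA[16]=22  'fhg'
  #17 SA[17]=24  'g'
  #18 SA[18]=3  'gacgbhdebdbdahhhaeffhg'
  #19 SA[19]=6  'gbhdebdbdahhhaeffhg'
  #20 SA[20]=18  'haeffhg'
  #21 SA[21]=8  'hdebdbdahhhaeffhg'
  #22 SA[22]=23  'hg'
  #23 SA[23]=17  'hhaeffhg'
  #24 SA[24]=16  'hhhaeffhg'

SA = [4, 19, 15, 13, 11, 1, 7, 5, 14, 12, 0, 9, 10, 20, 2, 21, 22, 24, 3, 6, 18, 8, 23, 17, 16]
i: (SA[i-1],SA[i]) lcp shared
  1: (4,19) 1 'a'
  2: (19,15) 1 'a'
  3: (15,13) 0 ''
  4: (13,11) 2 'bd'
  5: (11,1) 1 'b'
  6: (1,7) 1 'b'
  7: (7,5) 0 ''
  8: (5,14) 0 ''
  9: (14,12) 1 'd'
  10: (12,0) 2 'db'
  11: (0,9) 1 'd'
  12: (9,10) 0 ''
  13: (10,20) 1 'e'
  14: (20,2) 1 'e'
  15: (2,21) 0 ''
  16: (21,22) 1 'f'
  17: (22,24) 0 ''
  18: (24,3) 1 'g'
  19: (3,6) 1 'g'
  20: (6,18) 0 ''
  21: (18,8) 1 'h'
  22: (8,23) 1 'h'
  23: (23,17) 1 'h'
  24: (17,16) 2 'hh'

n(n+1)/2 = 25·26/2 = 325
Σ LCP = 0 + 1 + 1 + 0 + 2 + 1 + 1 + 0 + 0 + 1 + 2 + 1 + 0 + 1 + 1 + 0 + 1 + 0 + 1 + 1 + 0 + 1 + 1 + 1 + 2 = 20
distinct = 325 − 20 = 305

305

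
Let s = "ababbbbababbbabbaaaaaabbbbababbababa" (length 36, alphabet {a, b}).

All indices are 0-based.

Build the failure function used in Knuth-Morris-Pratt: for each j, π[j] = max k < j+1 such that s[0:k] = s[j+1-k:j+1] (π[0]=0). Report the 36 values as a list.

[0, 0, 1, 2, 0, 0, 0, 1, 2, 3, 4, 5, 6, 1, 2, 0, 1, 1, 1, 1, 1, 1, 2, 0, 0, 0, 1, 2, 3, 4, 5, 1, 2, 3, 4, 3]

π[0] = 0
j=1 s[j]='b': π[1]=0 (border '')
j=2 s[j]='a': π[2]=1 (border 'a')
j=3 s[j]='b': π[3]=2 (border 'ab')
j=4 s[j]='b': k: 2→0; π[4]=0 (border '')
j=5 s[j]='b': π[5]=0 (border '')
j=6 s[j]='b': π[6]=0 (border '')
j=7 s[j]='a': π[7]=1 (border 'a')
j=8 s[j]='b': π[8]=2 (border 'ab')
j=9 s[j]='a': π[9]=3 (border 'aba')
j=10 s[j]='b': π[10]=4 (border 'abab')
j=11 s[j]='b': π[11]=5 (border 'ababb')
j=12 s[j]='b': π[12]=6 (border 'ababbb')
j=13 s[j]='a': k: 6→0; π[13]=1 (border 'a')
j=14 s[j]='b': π[14]=2 (border 'ab')
j=15 s[j]='b': k: 2→0; π[15]=0 (border '')
j=16 s[j]='a': π[16]=1 (border 'a')
j=17 s[j]='a': k: 1→0; π[17]=1 (border 'a')
j=18 s[j]='a': k: 1→0; π[18]=1 (border 'a')
j=19 s[j]='a': k: 1→0; π[19]=1 (border 'a')
j=20 s[j]='a': k: 1→0; π[20]=1 (border 'a')
j=21 s[j]='a': k: 1→0; π[21]=1 (border 'a')
j=22 s[j]='b': π[22]=2 (border 'ab')
j=23 s[j]='b': k: 2→0; π[23]=0 (border '')
j=24 s[j]='b': π[24]=0 (border '')
j=25 s[j]='b': π[25]=0 (border '')
j=26 s[j]='a': π[26]=1 (border 'a')
j=27 s[j]='b': π[27]=2 (border 'ab')
j=28 s[j]='a': π[28]=3 (border 'aba')
j=29 s[j]='b': π[29]=4 (border 'abab')
j=30 s[j]='b': π[30]=5 (border 'ababb')
j=31 s[j]='a': k: 5→0; π[31]=1 (border 'a')
j=32 s[j]='b': π[32]=2 (border 'ab')
j=33 s[j]='a': π[33]=3 (border 'aba')
j=34 s[j]='b': π[34]=4 (border 'abab')
j=35 s[j]='a': k: 4→2; π[35]=3 (border 'aba')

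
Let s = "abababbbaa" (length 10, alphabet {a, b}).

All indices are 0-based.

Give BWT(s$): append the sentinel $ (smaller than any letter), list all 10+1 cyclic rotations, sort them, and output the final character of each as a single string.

aab$bbbaaba

rank  rotation     last
    0  $abababbbaa  a
    1  a$abababbba  a
    2  aa$abababbb  b
    3  abababbbaa$  $
    4  ababbbaa$ab  b
    5  abbbaa$abab  b
    6  baa$abababb  b
    7  bababbbaa$a  a
    8  babbbaa$aba  a
    9  bbaa$ababab  b
   10  bbbaa$ababa  a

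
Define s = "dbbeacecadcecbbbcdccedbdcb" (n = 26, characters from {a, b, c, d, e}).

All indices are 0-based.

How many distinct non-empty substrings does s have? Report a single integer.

320

rank | idx | suffix
   0 |   4 | acecadcecbbbcdccedbdcb
   1 |   8 | adcecbbbcdccedbdcb
   2 |  25 | b
   3 |  13 | bbbcdccedbdcb
   4 |  14 | bbcdccedbdcb
   5 |   1 | bbeacecadcecbbbcdccedbdcb
   6 |  15 | bcdccedbdcb
   7 |  22 | bdcb
   8 |   2 | beacecadcecbbbcdccedbdcb
   9 |   7 | cadcecbbbcdccedbdcb
  10 |  24 | cb
  11 |  12 | cbbbcdccedbdcb
  12 |  18 | ccedbdcb
  13 |  16 | cdccedbdcb
  14 |   5 | cecadcecbbbcdccedbdcb
  15 |  10 | cecbbbcdccedbdcb
  16 |  19 | cedbdcb
  17 |   0 | dbbeacecadcecbbbcdccedbdcb
  18 |  21 | dbdcb
  19 |  23 | dcb
  20 |  17 | dccedbdcb
  21 |   9 | dcecbbbcdccedbdcb
  22 |   3 | eacecadcecbbbcdccedbdcb
  23 |   6 | ecadcecbbbcdccedbdcb
  24 |  11 | ecbbbcdccedbdcb
  25 |  20 | edbdcb

SA = [4, 8, 25, 13, 14, 1, 15, 22, 2, 7, 24, 12, 18, 16, 5, 10, 19, 0, 21, 23, 17, 9, 3, 6, 11, 20]
rank  pair      lcp
   1  s[4:],s[8:]  1  'a'
   2  s[8:],s[25:]  0  ''
   3  s[25:],s[13:]  1  'b'
   4  s[13:],s[14:]  2  'bb'
   5  s[14:],s[1:]  2  'bb'
   6  s[1:],s[15:]  1  'b'
   7  s[15:],s[22:]  1  'b'
   8  s[22:],s[2:]  1  'b'
   9  s[2:],s[7:]  0  ''
  10  s[7:],s[24:]  1  'c'
  11  s[24:],s[12:]  2  'cb'
  12  s[12:],s[18:]  1  'c'
  13  s[18:],s[16:]  1  'c'
  14  s[16:],s[5:]  1  'c'
  15  s[5:],s[10:]  3  'cec'
  16  s[10:],s[19:]  2  'ce'
  17  s[19:],s[0:]  0  ''
  18  s[0:],s[21:]  2  'db'
  19  s[21:],s[23:]  1  'd'
  20  s[23:],s[17:]  2  'dc'
  21  s[17:],s[9:]  2  'dc'
  22  s[9:],s[3:]  0  ''
  23  s[3:],s[6:]  1  'e'
  24  s[6:],s[11:]  2  'ec'
  25  s[11:],s[20:]  1  'e'

n(n+1)/2 = 26·27/2 = 351
Σ LCP = 0 + 1 + 0 + 1 + 2 + 2 + 1 + 1 + 1 + 0 + 1 + 2 + 1 + 1 + 1 + 3 + 2 + 0 + 2 + 1 + 2 + 2 + 0 + 1 + 2 + 1 = 31
distinct = 351 − 31 = 320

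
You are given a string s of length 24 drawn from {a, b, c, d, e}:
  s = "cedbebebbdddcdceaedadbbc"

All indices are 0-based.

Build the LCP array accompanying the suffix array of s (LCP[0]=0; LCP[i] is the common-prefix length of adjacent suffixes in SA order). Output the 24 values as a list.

[0, 1, 0, 2, 1, 1, 1, 3, 0, 1, 1, 2, 0, 1, 2, 1, 2, 1, 2, 0, 1, 2, 1, 2]

rank→(start, suffix):
  0 → (19, 'adbbc')
  1 → (16, 'aedadbbc')
  2 → (21, 'bbc')
  3 → (7, 'bbdddcdceaedadbbc')
  4 → (22, 'bc')
  5 → (8, 'bdddcdceaedadbbc')
  6 → (5, 'bebbdddcdceaedadbbc')
  7 → (3, 'bebebbdddcdceaedadbbc')
  8 → (23, 'c')
  9 → (12, 'cdceaedadbbc')
  10 → (14, 'ceaedadbbc')
  11 → (0, 'cedbebebbdddcdceaedadbbc')
  12 → (18, 'dadbbc')
  13 → (20, 'dbbc')
  14 → (2, 'dbebebbdddcdceaedadbbc')
  15 → (11, 'dcdceaedadbbc')
  16 → (13, 'dceaedadbbc')
  17 → (10, 'ddcdceaedadbbc')
  18 → (9, 'dddcdceaedadbbc')
  19 → (15, 'eaedadbbc')
  20 → (6, 'ebbdddcdceaedadbbc')
  21 → (4, 'ebebbdddcdceaedadbbc')
  22 → (17, 'edadbbc')
  23 → (1, 'edbebebbdddcdceaedadbbc')

SA = [19, 16, 21, 7, 22, 8, 5, 3, 23, 12, 14, 0, 18, 20, 2, 11, 13, 10, 9, 15, 6, 4, 17, 1]
rank  pair      lcp
   1  s[19:],s[16:]  1  'a'
   2  s[16:],s[21:]  0  ''
   3  s[21:],s[7:]  2  'bb'
   4  s[7:],s[22:]  1  'b'
   5  s[22:],s[8:]  1  'b'
   6  s[8:],s[5:]  1  'b'
   7  s[5:],s[3:]  3  'beb'
   8  s[3:],s[23:]  0  ''
   9  s[23:],s[12:]  1  'c'
  10  s[12:],s[14:]  1  'c'
  11  s[14:],s[0:]  2  'ce'
  12  s[0:],s[18:]  0  ''
  13  s[18:],s[20:]  1  'd'
  14  s[20:],s[2:]  2  'db'
  15  s[2:],s[11:]  1  'd'
  16  s[11:],s[13:]  2  'dc'
  17  s[13:],s[10:]  1  'd'
  18  s[10:],s[9:]  2  'dd'
  19  s[9:],s[15:]  0  ''
  20  s[15:],s[6:]  1  'e'
  21  s[6:],s[4:]  2  'eb'
  22  s[4:],s[17:]  1  'e'
  23  s[17:],s[1:]  2  'ed'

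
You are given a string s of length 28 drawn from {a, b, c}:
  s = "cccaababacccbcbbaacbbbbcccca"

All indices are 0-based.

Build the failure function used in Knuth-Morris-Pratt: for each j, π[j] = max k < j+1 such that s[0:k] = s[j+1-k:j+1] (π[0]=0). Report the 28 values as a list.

π[0] = 0
j=1 s[j]='c': π[1]=1 (border 'c')
j=2 s[j]='c': π[2]=2 (border 'cc')
j=3 s[j]='a': k: 2→1→0; π[3]=0 (border '')
j=4 s[j]='a': π[4]=0 (border '')
j=5 s[j]='b': π[5]=0 (border '')
j=6 s[j]='a': π[6]=0 (border '')
j=7 s[j]='b': π[7]=0 (border '')
j=8 s[j]='a': π[8]=0 (border '')
j=9 s[j]='c': π[9]=1 (border 'c')
j=10 s[j]='c': π[10]=2 (border 'cc')
j=11 s[j]='c': π[11]=3 (border 'ccc')
j=12 s[j]='b': k: 3→2→1→0; π[12]=0 (border '')
j=13 s[j]='c': π[13]=1 (border 'c')
j=14 s[j]='b': k: 1→0; π[14]=0 (border '')
j=15 s[j]='b': π[15]=0 (border '')
j=16 s[j]='a': π[16]=0 (border '')
j=17 s[j]='a': π[17]=0 (border '')
j=18 s[j]='c': π[18]=1 (border 'c')
j=19 s[j]='b': k: 1→0; π[19]=0 (border '')
j=20 s[j]='b': π[20]=0 (border '')
j=21 s[j]='b': π[21]=0 (border '')
j=22 s[j]='b': π[22]=0 (border '')
j=23 s[j]='c': π[23]=1 (border 'c')
j=24 s[j]='c': π[24]=2 (border 'cc')
j=25 s[j]='c': π[25]=3 (border 'ccc')
j=26 s[j]='c': k: 3→2; π[26]=3 (border 'ccc')
j=27 s[j]='a': π[27]=4 (border 'ccca')

[0, 1, 2, 0, 0, 0, 0, 0, 0, 1, 2, 3, 0, 1, 0, 0, 0, 0, 1, 0, 0, 0, 0, 1, 2, 3, 3, 4]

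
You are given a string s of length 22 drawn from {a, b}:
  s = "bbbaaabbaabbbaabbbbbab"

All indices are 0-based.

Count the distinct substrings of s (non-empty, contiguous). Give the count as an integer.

rank | idx | suffix
   0 |   3 | aaabbaabbbaabbbbbab
   1 |   4 | aabbaabbbaabbbbbab
   2 |   8 | aabbbaabbbbbab
   3 |  13 | aabbbbbab
   4 |  20 | ab
   5 |   5 | abbaabbbaabbbbbab
   6 |   9 | abbbaabbbbbab
   7 |  14 | abbbbbab
   8 |  21 | b
   9 |   2 | baaabbaabbbaabbbbbab
  10 |   7 | baabbbaabbbbbab
  11 |  12 | baabbbbbab
  12 |  19 | bab
  13 |   1 | bbaaabbaabbbaabbbbbab
  14 |   6 | bbaabbbaabbbbbab
  15 |  11 | bbaabbbbbab
  16 |  18 | bbab
  17 |   0 | bbbaaabbaabbbaabbbbbab
  18 |  10 | bbbaabbbbbab
  19 |  17 | bbbab
  20 |  16 | bbbbab
  21 |  15 | bbbbbab

SA = [3, 4, 8, 13, 20, 5, 9, 14, 21, 2, 7, 12, 19, 1, 6, 11, 18, 0, 10, 17, 16, 15]
i: (SA[i-1],SA[i]) lcp shared
  1: (3,4) 2 'aa'
  2: (4,8) 4 'aabb'
  3: (8,13) 5 'aabbb'
  4: (13,20) 1 'a'
  5: (20,5) 2 'ab'
  6: (5,9) 3 'abb'
  7: (9,14) 4 'abbb'
  8: (14,21) 0 ''
  9: (21,2) 1 'b'
  10: (2,7) 3 'baa'
  11: (7,12) 6 'baabbb'
  12: (12,19) 2 'ba'
  13: (19,1) 1 'b'
  14: (1,6) 4 'bbaa'
  15: (6,11) 7 'bbaabbb'
  16: (11,18) 3 'bba'
  17: (18,0) 2 'bb'
  18: (0,10) 5 'bbbaa'
  19: (10,17) 4 'bbba'
  20: (17,16) 3 'bbb'
  21: (16,15) 4 'bbbb'

n(n+1)/2 = 22·23/2 = 253
Σ LCP = 0 + 2 + 4 + 5 + 1 + 2 + 3 + 4 + 0 + 1 + 3 + 6 + 2 + 1 + 4 + 7 + 3 + 2 + 5 + 4 + 3 + 4 = 66
distinct = 253 − 66 = 187

187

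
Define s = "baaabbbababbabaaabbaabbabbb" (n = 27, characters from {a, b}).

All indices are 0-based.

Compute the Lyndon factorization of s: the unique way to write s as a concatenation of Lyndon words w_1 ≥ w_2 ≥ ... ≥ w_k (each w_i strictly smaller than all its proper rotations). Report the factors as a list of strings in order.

["b", "aaabbbababbab", "aaabbaabbabbb"]

emit factor 1: 'b' (i=0, period=1)
emit factor 2: 'aaabbbababbab' (i=1, period=13)
emit factor 3: 'aaabbaabbabbb' (i=14, period=13)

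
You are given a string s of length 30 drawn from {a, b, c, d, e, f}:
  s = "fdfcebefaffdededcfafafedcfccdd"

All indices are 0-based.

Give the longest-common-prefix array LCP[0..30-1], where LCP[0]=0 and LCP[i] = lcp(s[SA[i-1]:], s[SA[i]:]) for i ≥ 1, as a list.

[0, 2, 2, 0, 0, 1, 1, 1, 2, 0, 1, 3, 1, 1, 3, 1, 0, 1, 4, 2, 1, 0, 3, 3, 1, 2, 1, 2, 1, 1]

rank | idx | suffix
   0 |  18 | afafedcfccdd
   1 |  20 | afedcfccdd
   2 |   8 | affdededcfafafedcfccdd
   3 |   5 | befaffdededcfafafedcfccdd
   4 |  26 | ccdd
   5 |  27 | cdd
   6 |   3 | cebefaffdededcfafafedcfccdd
   7 |  16 | cfafafedcfccdd
   8 |  24 | cfccdd
   9 |  29 | d
  10 |  15 | dcfafafedcfccdd
  11 |  23 | dcfccdd
  12 |  28 | dd
  13 |  13 | dedcfafafedcfccdd
  14 |  11 | dededcfafafedcfccdd
  15 |   1 | dfcebefaffdededcfafafedcfccdd
  16 |   4 | ebefaffdededcfafafedcfccdd
  17 |  14 | edcfafafedcfccdd
  18 |  22 | edcfccdd
  19 |  12 | ededcfafafedcfccdd
  20 |   6 | efaffdededcfafafedcfccdd
  21 |  17 | fafafedcfccdd
  22 |  19 | fafedcfccdd
  23 |   7 | faffdededcfafafedcfccdd
  24 |  25 | fccdd
  25 |   2 | fcebefaffdededcfafafedcfccdd
  26 |  10 | fdededcfafafedcfccdd
  27 |   0 | fdfcebefaffdededcfafafedcfccdd
  28 |  21 | fedcfccdd
  29 |   9 | ffdededcfafafedcfccdd

SA = [18, 20, 8, 5, 26, 27, 3, 16, 24, 29, 15, 23, 28, 13, 11, 1, 4, 14, 22, 12, 6, 17, 19, 7, 25, 2, 10, 0, 21, 9]
[i] adj suffixes → lcp
  [1] 18/20 → 2 ('af')
  [2] 20/8 → 2 ('af')
  [3] 8/5 → 0 ('')
  [4] 5/26 → 0 ('')
  [5] 26/27 → 1 ('c')
  [6] 27/3 → 1 ('c')
  [7] 3/16 → 1 ('c')
  [8] 16/24 → 2 ('cf')
  [9] 24/29 → 0 ('')
  [10] 29/15 → 1 ('d')
  [11] 15/23 → 3 ('dcf')
  [12] 23/28 → 1 ('d')
  [13] 28/13 → 1 ('d')
  [14] 13/11 → 3 ('ded')
  [15] 11/1 → 1 ('d')
  [16] 1/4 → 0 ('')
  [17] 4/14 → 1 ('e')
  [18] 14/22 → 4 ('edcf')
  [19] 22/12 → 2 ('ed')
  [20] 12/6 → 1 ('e')
  [21] 6/17 → 0 ('')
  [22] 17/19 → 3 ('faf')
  [23] 19/7 → 3 ('faf')
  [24] 7/25 → 1 ('f')
  [25] 25/2 → 2 ('fc')
  [26] 2/10 → 1 ('f')
  [27] 10/0 → 2 ('fd')
  [28] 0/21 → 1 ('f')
  [29] 21/9 → 1 ('f')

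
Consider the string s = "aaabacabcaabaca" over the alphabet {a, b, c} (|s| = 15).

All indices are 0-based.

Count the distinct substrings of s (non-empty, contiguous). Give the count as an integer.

90

rank→(start, suffix):
  0 → (14, 'a')
  1 → (0, 'aaabacabcaabaca')
  2 → (9, 'aabaca')
  3 → (1, 'aabacabcaabaca')
  4 → (10, 'abaca')
  5 → (2, 'abacabcaabaca')
  6 → (6, 'abcaabaca')
  7 → (12, 'aca')
  8 → (4, 'acabcaabaca')
  9 → (11, 'baca')
  10 → (3, 'bacabcaabaca')
  11 → (7, 'bcaabaca')
  12 → (13, 'ca')
  13 → (8, 'caabaca')
  14 → (5, 'cabcaabaca')

SA = [14, 0, 9, 1, 10, 2, 6, 12, 4, 11, 3, 7, 13, 8, 5]
i: (SA[i-1],SA[i]) lcp shared
  1: (14,0) 1 'a'
  2: (0,9) 2 'aa'
  3: (9,1) 6 'aabaca'
  4: (1,10) 1 'a'
  5: (10,2) 5 'abaca'
  6: (2,6) 2 'ab'
  7: (6,12) 1 'a'
  8: (12,4) 3 'aca'
  9: (4,11) 0 ''
  10: (11,3) 4 'baca'
  11: (3,7) 1 'b'
  12: (7,13) 0 ''
  13: (13,8) 2 'ca'
  14: (8,5) 2 'ca'

n(n+1)/2 = 15·16/2 = 120
Σ LCP = 0 + 1 + 2 + 6 + 1 + 5 + 2 + 1 + 3 + 0 + 4 + 1 + 0 + 2 + 2 = 30
distinct = 120 − 30 = 90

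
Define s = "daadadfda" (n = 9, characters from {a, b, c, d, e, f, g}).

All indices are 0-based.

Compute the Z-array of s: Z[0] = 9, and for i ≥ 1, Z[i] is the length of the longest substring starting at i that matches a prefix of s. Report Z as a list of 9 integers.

Z[0]=9
i=1: outside box; Z[1]=0
i=2: outside box; Z[2]=0
i=3: outside box; Z[3]=2 grow→box=[3,5)
i=4: min(r-i=1, Z[1]=0)=0; Z[4]=0
i=5: outside box; Z[5]=1 grow→box=[5,6)
i=6: outside box; Z[6]=0
i=7: outside box; Z[7]=2 grow→box=[7,9)
i=8: min(r-i=1, Z[1]=0)=0; Z[8]=0

[9, 0, 0, 2, 0, 1, 0, 2, 0]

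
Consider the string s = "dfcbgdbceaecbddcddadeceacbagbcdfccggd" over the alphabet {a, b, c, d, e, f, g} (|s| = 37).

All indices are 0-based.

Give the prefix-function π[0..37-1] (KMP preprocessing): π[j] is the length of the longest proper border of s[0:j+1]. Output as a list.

π[0] = 0
j=1 s[j]='f': π[1]=0 (border '')
j=2 s[j]='c': π[2]=0 (border '')
j=3 s[j]='b': π[3]=0 (border '')
j=4 s[j]='g': π[4]=0 (border '')
j=5 s[j]='d': π[5]=1 (border 'd')
j=6 s[j]='b': k: 1→0; π[6]=0 (border '')
j=7 s[j]='c': π[7]=0 (border '')
j=8 s[j]='e': π[8]=0 (border '')
j=9 s[j]='a': π[9]=0 (border '')
j=10 s[j]='e': π[10]=0 (border '')
j=11 s[j]='c': π[11]=0 (border '')
j=12 s[j]='b': π[12]=0 (border '')
j=13 s[j]='d': π[13]=1 (border 'd')
j=14 s[j]='d': k: 1→0; π[14]=1 (border 'd')
j=15 s[j]='c': k: 1→0; π[15]=0 (border '')
j=16 s[j]='d': π[16]=1 (border 'd')
j=17 s[j]='d': k: 1→0; π[17]=1 (border 'd')
j=18 s[j]='a': k: 1→0; π[18]=0 (border '')
j=19 s[j]='d': π[19]=1 (border 'd')
j=20 s[j]='e': k: 1→0; π[20]=0 (border '')
j=21 s[j]='c': π[21]=0 (border '')
j=22 s[j]='e': π[22]=0 (border '')
j=23 s[j]='a': π[23]=0 (border '')
j=24 s[j]='c': π[24]=0 (border '')
j=25 s[j]='b': π[25]=0 (border '')
j=26 s[j]='a': π[26]=0 (border '')
j=27 s[j]='g': π[27]=0 (border '')
j=28 s[j]='b': π[28]=0 (border '')
j=29 s[j]='c': π[29]=0 (border '')
j=30 s[j]='d': π[30]=1 (border 'd')
j=31 s[j]='f': π[31]=2 (border 'df')
j=32 s[j]='c': π[32]=3 (border 'dfc')
j=33 s[j]='c': k: 3→0; π[33]=0 (border '')
j=34 s[j]='g': π[34]=0 (border '')
j=35 s[j]='g': π[35]=0 (border '')
j=36 s[j]='d': π[36]=1 (border 'd')

[0, 0, 0, 0, 0, 1, 0, 0, 0, 0, 0, 0, 0, 1, 1, 0, 1, 1, 0, 1, 0, 0, 0, 0, 0, 0, 0, 0, 0, 0, 1, 2, 3, 0, 0, 0, 1]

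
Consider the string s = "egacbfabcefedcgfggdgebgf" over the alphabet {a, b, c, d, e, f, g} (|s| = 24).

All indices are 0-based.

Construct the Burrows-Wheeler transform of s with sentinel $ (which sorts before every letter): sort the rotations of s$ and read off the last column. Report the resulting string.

rank  rotation                   last
    0  $egacbfabcefedcgfggdgebgf  f
    1  abcefedcgfggdgebgf$egacbf  f
    2  acbfabcefedcgfggdgebgf$eg  g
    3  bcefedcgfggdgebgf$egacbfa  a
    4  bfabcefedcgfggdgebgf$egac  c
    5  bgf$egacbfabcefedcgfggdge  e
    6  cbfabcefedcgfggdgebgf$ega  a
    7  cefedcgfggdgebgf$egacbfab  b
    8  cgfggdgebgf$egacbfabcefed  d
    9  dcgfggdgebgf$egacbfabcefe  e
   10  dgebgf$egacbfabcefedcgfgg  g
   11  ebgf$egacbfabcefedcgfggdg  g
   12  edcgfggdgebgf$egacbfabcef  f
   13  efedcgfggdgebgf$egacbfabc  c
   14  egacbfabcefedcgfggdgebgf$  $
   15  f$egacbfabcefedcgfggdgebg  g
   16  fabcefedcgfggdgebgf$egacb  b
   17  fedcgfggdgebgf$egacbfabce  e
   18  fggdgebgf$egacbfabcefedcg  g
   19  gacbfabcefedcgfggdgebgf$e  e
   20  gdgebgf$egacbfabcefedcgfg  g
   21  gebgf$egacbfabcefedcgfggd  d
   22  gf$egacbfabcefedcgfggdgeb  b
   23  gfggdgebgf$egacbfabcefedc  c
   24  ggdgebgf$egacbfabcefedcgf  f

ffgaceabdeggfc$gbegegdbcf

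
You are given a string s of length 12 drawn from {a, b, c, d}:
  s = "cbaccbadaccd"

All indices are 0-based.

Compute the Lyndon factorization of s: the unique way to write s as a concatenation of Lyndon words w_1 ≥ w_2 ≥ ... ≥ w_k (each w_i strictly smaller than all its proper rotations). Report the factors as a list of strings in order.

["c", "b", "accbadaccd"]

emit factor 1: 'c' (i=0, period=1)
emit factor 2: 'b' (i=1, period=1)
emit factor 3: 'accbadaccd' (i=2, period=10)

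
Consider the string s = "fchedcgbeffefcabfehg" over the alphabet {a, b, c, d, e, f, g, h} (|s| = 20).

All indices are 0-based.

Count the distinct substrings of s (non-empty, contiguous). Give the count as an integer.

rank→(start, suffix):
  0 → (14, 'abfehg')
  1 → (7, 'beffefcabfehg')
  2 → (15, 'bfehg')
  3 → (13, 'cabfehg')
  4 → (5, 'cgbeffefcabfehg')
  5 → (1, 'chedcgbeffefcabfehg')
  6 → (4, 'dcgbeffefcabfehg')
  7 → (3, 'edcgbeffefcabfehg')
  8 → (11, 'efcabfehg')
  9 → (8, 'effefcabfehg')
  10 → (17, 'ehg')
  11 → (12, 'fcabfehg')
  12 → (0, 'fchedcgbeffefcabfehg')
  13 → (10, 'fefcabfehg')
  14 → (16, 'fehg')
  15 → (9, 'ffefcabfehg')
  16 → (19, 'g')
  17 → (6, 'gbeffefcabfehg')
  18 → (2, 'hedcgbeffefcabfehg')
  19 → (18, 'hg')

SA = [14, 7, 15, 13, 5, 1, 4, 3, 11, 8, 17, 12, 0, 10, 16, 9, 19, 6, 2, 18]
[i] adj suffixes → lcp
  [1] 14/7 → 0 ('')
  [2] 7/15 → 1 ('b')
  [3] 15/13 → 0 ('')
  [4] 13/5 → 1 ('c')
  [5] 5/1 → 1 ('c')
  [6] 1/4 → 0 ('')
  [7] 4/3 → 0 ('')
  [8] 3/11 → 1 ('e')
  [9] 11/8 → 2 ('ef')
  [10] 8/17 → 1 ('e')
  [11] 17/12 → 0 ('')
  [12] 12/0 → 2 ('fc')
  [13] 0/10 → 1 ('f')
  [14] 10/16 → 2 ('fe')
  [15] 16/9 → 1 ('f')
  [16] 9/19 → 0 ('')
  [17] 19/6 → 1 ('g')
  [18] 6/2 → 0 ('')
  [19] 2/18 → 1 ('h')

n(n+1)/2 = 20·21/2 = 210
Σ LCP = 0 + 0 + 1 + 0 + 1 + 1 + 0 + 0 + 1 + 2 + 1 + 0 + 2 + 1 + 2 + 1 + 0 + 1 + 0 + 1 = 15
distinct = 210 − 15 = 195

195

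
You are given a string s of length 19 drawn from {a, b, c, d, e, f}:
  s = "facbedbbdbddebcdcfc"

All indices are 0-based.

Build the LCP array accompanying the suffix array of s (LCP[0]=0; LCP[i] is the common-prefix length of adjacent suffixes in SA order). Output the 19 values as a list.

rank→(start, suffix):
  0 → (1, 'acbedbbdbddebcdcfc')
  1 → (6, 'bbdbddebcdcfc')
  2 → (13, 'bcdcfc')
  3 → (7, 'bdbddebcdcfc')
  4 → (9, 'bddebcdcfc')
  5 → (3, 'bedbbdbddebcdcfc')
  6 → (18, 'c')
  7 → (2, 'cbedbbdbddebcdcfc')
  8 → (14, 'cdcfc')
  9 → (16, 'cfc')
  10 → (5, 'dbbdbddebcdcfc')
  11 → (8, 'dbddebcdcfc')
  12 → (15, 'dcfc')
  13 → (10, 'ddebcdcfc')
  14 → (11, 'debcdcfc')
  15 → (12, 'ebcdcfc')
  16 → (4, 'edbbdbddebcdcfc')
  17 → (0, 'facbedbbdbddebcdcfc')
  18 → (17, 'fc')

SA = [1, 6, 13, 7, 9, 3, 18, 2, 14, 16, 5, 8, 15, 10, 11, 12, 4, 0, 17]
rank  pair      lcp
   1  s[1:],s[6:]  0  ''
   2  s[6:],s[13:]  1  'b'
   3  s[13:],s[7:]  1  'b'
   4  s[7:],s[9:]  2  'bd'
   5  s[9:],s[3:]  1  'b'
   6  s[3:],s[18:]  0  ''
   7  s[18:],s[2:]  1  'c'
   8  s[2:],s[14:]  1  'c'
   9  s[14:],s[16:]  1  'c'
  10  s[16:],s[5:]  0  ''
  11  s[5:],s[8:]  2  'db'
  12  s[8:],s[15:]  1  'd'
  13  s[15:],s[10:]  1  'd'
  14  s[10:],s[11:]  1  'd'
  15  s[11:],s[12:]  0  ''
  16  s[12:],s[4:]  1  'e'
  17  s[4:],s[0:]  0  ''
  18  s[0:],s[17:]  1  'f'

[0, 0, 1, 1, 2, 1, 0, 1, 1, 1, 0, 2, 1, 1, 1, 0, 1, 0, 1]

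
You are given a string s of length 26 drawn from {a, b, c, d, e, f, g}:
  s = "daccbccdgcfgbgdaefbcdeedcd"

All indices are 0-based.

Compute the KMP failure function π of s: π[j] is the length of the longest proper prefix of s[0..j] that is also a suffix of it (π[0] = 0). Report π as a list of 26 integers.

π[0] = 0
j=1 s[j]='a': π[1]=0 (border '')
j=2 s[j]='c': π[2]=0 (border '')
j=3 s[j]='c': π[3]=0 (border '')
j=4 s[j]='b': π[4]=0 (border '')
j=5 s[j]='c': π[5]=0 (border '')
j=6 s[j]='c': π[6]=0 (border '')
j=7 s[j]='d': π[7]=1 (border 'd')
j=8 s[j]='g': k: 1→0; π[8]=0 (border '')
j=9 s[j]='c': π[9]=0 (border '')
j=10 s[j]='f': π[10]=0 (border '')
j=11 s[j]='g': π[11]=0 (border '')
j=12 s[j]='b': π[12]=0 (border '')
j=13 s[j]='g': π[13]=0 (border '')
j=14 s[j]='d': π[14]=1 (border 'd')
j=15 s[j]='a': π[15]=2 (border 'da')
j=16 s[j]='e': k: 2→0; π[16]=0 (border '')
j=17 s[j]='f': π[17]=0 (border '')
j=18 s[j]='b': π[18]=0 (border '')
j=19 s[j]='c': π[19]=0 (border '')
j=20 s[j]='d': π[20]=1 (border 'd')
j=21 s[j]='e': k: 1→0; π[21]=0 (border '')
j=22 s[j]='e': π[22]=0 (border '')
j=23 s[j]='d': π[23]=1 (border 'd')
j=24 s[j]='c': k: 1→0; π[24]=0 (border '')
j=25 s[j]='d': π[25]=1 (border 'd')

[0, 0, 0, 0, 0, 0, 0, 1, 0, 0, 0, 0, 0, 0, 1, 2, 0, 0, 0, 0, 1, 0, 0, 1, 0, 1]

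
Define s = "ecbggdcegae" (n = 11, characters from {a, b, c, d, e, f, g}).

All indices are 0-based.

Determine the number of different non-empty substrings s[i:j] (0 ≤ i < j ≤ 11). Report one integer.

61

rank→(start, suffix):
  0 → (9, 'ae')
  1 → (2, 'bggdcegae')
  2 → (1, 'cbggdcegae')
  3 → (6, 'cegae')
  4 → (5, 'dcegae')
  5 → (10, 'e')
  6 → (0, 'ecbggdcegae')
  7 → (7, 'egae')
  8 → (8, 'gae')
  9 → (4, 'gdcegae')
  10 → (3, 'ggdcegae')

SA = [9, 2, 1, 6, 5, 10, 0, 7, 8, 4, 3]
i: (SA[i-1],SA[i]) lcp shared
  1: (9,2) 0 ''
  2: (2,1) 0 ''
  3: (1,6) 1 'c'
  4: (6,5) 0 ''
  5: (5,10) 0 ''
  6: (10,0) 1 'e'
  7: (0,7) 1 'e'
  8: (7,8) 0 ''
  9: (8,4) 1 'g'
  10: (4,3) 1 'g'

n(n+1)/2 = 11·12/2 = 66
Σ LCP = 0 + 0 + 0 + 1 + 0 + 0 + 1 + 1 + 0 + 1 + 1 = 5
distinct = 66 − 5 = 61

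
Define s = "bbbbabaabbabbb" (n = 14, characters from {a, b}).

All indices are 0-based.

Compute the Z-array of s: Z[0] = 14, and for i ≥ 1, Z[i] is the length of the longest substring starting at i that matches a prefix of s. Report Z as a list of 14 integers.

Z[0]=14
i=1: fresh scan; Z[1]=3 extend→box=[1,4)
i=2: min(r-i=2, Z[1]=3)=2; Z[2]=2
i=3: min(r-i=1, Z[2]=2)=1; Z[3]=1
i=4: fresh scan; Z[4]=0
i=5: fresh scan; Z[5]=1 extend→box=[5,6)
i=6: fresh scan; Z[6]=0
i=7: fresh scan; Z[7]=0
i=8: fresh scan; Z[8]=2 extend→box=[8,10)
i=9: min(r-i=1, Z[1]=3)=1; Z[9]=1
i=10: fresh scan; Z[10]=0
i=11: fresh scan; Z[11]=3 extend→box=[11,14)
i=12: min(r-i=2, Z[1]=3)=2; Z[12]=2
i=13: min(r-i=1, Z[2]=2)=1; Z[13]=1

[14, 3, 2, 1, 0, 1, 0, 0, 2, 1, 0, 3, 2, 1]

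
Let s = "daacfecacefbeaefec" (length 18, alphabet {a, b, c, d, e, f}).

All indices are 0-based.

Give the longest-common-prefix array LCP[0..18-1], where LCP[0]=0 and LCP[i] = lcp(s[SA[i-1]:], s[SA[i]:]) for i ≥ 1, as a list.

[0, 1, 2, 1, 0, 0, 1, 1, 1, 0, 0, 1, 2, 1, 2, 0, 1, 3]

rank | idx | suffix
   0 |   1 | aacfecacefbeaefec
   1 |   7 | acefbeaefec
   2 |   2 | acfecacefbeaefec
   3 |  13 | aefec
   4 |  11 | beaefec
   5 |  17 | c
   6 |   6 | cacefbeaefec
   7 |   8 | cefbeaefec
   8 |   3 | cfecacefbeaefec
   9 |   0 | daacfecacefbeaefec
  10 |  12 | eaefec
  11 |  16 | ec
  12 |   5 | ecacefbeaefec
  13 |   9 | efbeaefec
  14 |  14 | efec
  15 |  10 | fbeaefec
  16 |  15 | fec
  17 |   4 | fecacefbeaefec

SA = [1, 7, 2, 13, 11, 17, 6, 8, 3, 0, 12, 16, 5, 9, 14, 10, 15, 4]
rank  pair      lcp
   1  s[1:],s[7:]  1  'a'
   2  s[7:],s[2:]  2  'ac'
   3  s[2:],s[13:]  1  'a'
   4  s[13:],s[11:]  0  ''
   5  s[11:],s[17:]  0  ''
   6  s[17:],s[6:]  1  'c'
   7  s[6:],s[8:]  1  'c'
   8  s[8:],s[3:]  1  'c'
   9  s[3:],s[0:]  0  ''
  10  s[0:],s[12:]  0  ''
  11  s[12:],s[16:]  1  'e'
  12  s[16:],s[5:]  2  'ec'
  13  s[5:],s[9:]  1  'e'
  14  s[9:],s[14:]  2  'ef'
  15  s[14:],s[10:]  0  ''
  16  s[10:],s[15:]  1  'f'
  17  s[15:],s[4:]  3  'fec'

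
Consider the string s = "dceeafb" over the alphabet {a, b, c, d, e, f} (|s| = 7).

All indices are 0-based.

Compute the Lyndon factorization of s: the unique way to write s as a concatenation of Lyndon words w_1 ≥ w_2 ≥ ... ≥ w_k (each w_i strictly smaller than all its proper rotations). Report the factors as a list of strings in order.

["d", "cee", "afb"]

emit factor 1: 'd' (i=0, period=1)
emit factor 2: 'cee' (i=1, period=3)
emit factor 3: 'afb' (i=4, period=3)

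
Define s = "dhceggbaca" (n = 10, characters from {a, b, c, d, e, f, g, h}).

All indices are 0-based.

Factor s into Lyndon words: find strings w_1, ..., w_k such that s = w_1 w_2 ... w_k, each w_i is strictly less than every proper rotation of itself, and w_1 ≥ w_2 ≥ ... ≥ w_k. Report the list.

["dh", "cegg", "b", "ac", "a"]

emit factor 1: 'dh' (i=0, period=2)
emit factor 2: 'cegg' (i=2, period=4)
emit factor 3: 'b' (i=6, period=1)
emit factor 4: 'ac' (i=7, period=2)
emit factor 5: 'a' (i=9, period=1)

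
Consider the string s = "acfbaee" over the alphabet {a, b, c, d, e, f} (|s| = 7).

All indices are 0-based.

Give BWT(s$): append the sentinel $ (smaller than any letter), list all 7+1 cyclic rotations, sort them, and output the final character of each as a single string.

e$bfaeac

rank  rotation  last
    0  $acfbaee  e
    1  acfbaee$  $
    2  aee$acfb  b
    3  baee$acf  f
    4  cfbaee$a  a
    5  e$acfbae  e
    6  ee$acfba  a
    7  fbaee$ac  c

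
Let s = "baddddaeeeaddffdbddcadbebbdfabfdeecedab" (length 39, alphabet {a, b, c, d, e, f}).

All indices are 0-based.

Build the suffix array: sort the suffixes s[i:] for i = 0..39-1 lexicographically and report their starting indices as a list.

[37, 28, 20, 1, 10, 6, 38, 0, 24, 16, 25, 22, 29, 19, 34, 36, 5, 15, 21, 18, 4, 17, 3, 2, 11, 31, 26, 12, 9, 23, 33, 35, 8, 32, 7, 27, 14, 30, 13]

rank→(start, suffix):
  0 → (37, 'ab')
  1 → (28, 'abfdeecedab')
  2 → (20, 'adbebbdfabfdeecedab')
  3 → (1, 'addddaeeeaddffdbddcadbebbdfabfdeecedab')
  4 → (10, 'addffdbddcadbebbdfabfdeecedab')
  5 → (6, 'aeeeaddffdbddcadbebbdfabfdeecedab')
  6 → (38, 'b')
  7 → (0, 'baddddaeeeaddffdbddcadbebbdfabfdeecedab')
  8 → (24, 'bbdfabfdeecedab')
  9 → (16, 'bddcadbebbdfabfdeecedab')
  10 → (25, 'bdfabfdeecedab')
  11 → (22, 'bebbdfabfdeecedab')
  12 → (29, 'bfdeecedab')
  13 → (19, 'cadbebbdfabfdeecedab')
  14 → (34, 'cedab')
  15 → (36, 'dab')
  16 → (5, 'daeeeaddffdbddcadbebbdfabfdeecedab')
  17 → (15, 'dbddcadbebbdfabfdeecedab')
  18 → (21, 'dbebbdfabfdeecedab')
  19 → (18, 'dcadbebbdfabfdeecedab')
  20 → (4, 'ddaeeeaddffdbddcadbebbdfabfdeecedab')
  21 → (17, 'ddcadbebbdfabfdeecedab')
  22 → (3, 'dddaeeeaddffdbddcadbebbdfabfdeecedab')
  23 → (2, 'ddddaeeeaddffdbddcadbebbdfabfdeecedab')
  24 → (11, 'ddffdbddcadbebbdfabfdeecedab')
  25 → (31, 'deecedab')
  26 → (26, 'dfabfdeecedab')
  27 → (12, 'dffdbddcadbebbdfabfdeecedab')
  28 → (9, 'eaddffdbddcadbebbdfabfdeecedab')
  29 → (23, 'ebbdfabfdeecedab')
  30 → (33, 'ecedab')
  31 → (35, 'edab')
  32 → (8, 'eeaddffdbddcadbebbdfabfdeecedab')
  33 → (32, 'eecedab')
  34 → (7, 'eeeaddffdbddcadbebbdfabfdeecedab')
  35 → (27, 'fabfdeecedab')
  36 → (14, 'fdbddcadbebbdfabfdeecedab')
  37 → (30, 'fdeecedab')
  38 → (13, 'ffdbddcadbebbdfabfdeecedab')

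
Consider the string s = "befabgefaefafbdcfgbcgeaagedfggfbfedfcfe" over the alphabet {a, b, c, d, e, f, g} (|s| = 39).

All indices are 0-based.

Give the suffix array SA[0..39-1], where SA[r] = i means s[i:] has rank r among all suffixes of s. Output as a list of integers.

sorted suffixes:
  #0 SA[0]=22  'aagedfggfbfedfcfe'
  #1 SA[1]=3  'abgefaefafbdcfgbcgeaagedfggfbfedfcfe'
  #2 SA[2]=8  'aefafbdcfgbcgeaagedfggfbfedfcfe'
  #3 SA[3]=11  'afbdcfgbcgeaagedfggfbfedfcfe'
  #4 SA[4]=23  'agedfggfbfedfcfe'
  #5 SA[5]=18  'bcgeaagedfggfbfedfcfe'
  #6 SA[6]=13  'bdcfgbcgeaagedfggfbfedfcfe'
  #7 SA[7]=0  'befabgefaefafbdcfgbcgeaagedfggfbfedfcfe'
  #8 SA[8]=31  'bfedfcfe'
  #9 SA[9]=4  'bgefaefafbdcfgbcgeaagedfggfbfedfcfe'
  #10 SA[10]=36  'cfe'
  #11 SA[11]=15  'cfgbcgeaagedfggfbfedfcfe'
  #12 SA[12]=19  'cgeaagedfggfbfedfcfe'
  #13 SA[13]=14  'dcfgbcgeaagedfggfbfedfcfe'
  #14 SA[14]=34  'dfcfe'
  #15 SA[15]=26  'dfggfbfedfcfe'
  #16 SA[16]=38  'e'
  #17 SA[17]=21  'eaagedfggfbfedfcfe'
  #18 SA[18]=33  'edfcfe'
  #19 SA[19]=25  'edfggfbfedfcfe'
  #20 SA[20]=1  'efabgefaefafbdcfgbcgeaagedfggfbfedfcfe'
  #21 SA[21]=6  'efaefafbdcfgbcgeaagedfggfbfedfcfe'
  #22 SA[22]=9  'efafbdcfgbcgeaagedfggfbfedfcfe'
  #23 SA[23]=2  'fabgefaefafbdcfgbcgeaagedfggfbfedfcfe'
  #24 SA[24]=7  'faefafbdcfgbcgeaagedfggfbfedfcfe'
  #25 SA[25]=10  'fafbdcfgbcgeaagedfggfbfedfcfe'
  #26 SA[26]=12  'fbdcfgbcgeaagedfggfbfedfcfe'
  #27 SA[27]=30  'fbfedfcfe'
  #28 SA[28]=35  'fcfe'
  #29 SA[29]=37  'fe'
  #30 SA[30]=32  'fedfcfe'
  #31 SA[31]=16  'fgbcgeaagedfggfbfedfcfe'
  #32 SA[32]=27  'fggfbfedfcfe'
  #33 SA[33]=17  'gbcgeaagedfggfbfedfcfe'
  #34 SA[34]=20  'geaagedfggfbfedfcfe'
  #35 SA[35]=24  'gedfggfbfedfcfe'
  #36 SA[36]=5  'gefaefafbdcfgbcgeaagedfggfbfedfcfe'
  #37 SA[37]=29  'gfbfedfcfe'
  #38 SA[38]=28  'ggfbfedfcfe'

[22, 3, 8, 11, 23, 18, 13, 0, 31, 4, 36, 15, 19, 14, 34, 26, 38, 21, 33, 25, 1, 6, 9, 2, 7, 10, 12, 30, 35, 37, 32, 16, 27, 17, 20, 24, 5, 29, 28]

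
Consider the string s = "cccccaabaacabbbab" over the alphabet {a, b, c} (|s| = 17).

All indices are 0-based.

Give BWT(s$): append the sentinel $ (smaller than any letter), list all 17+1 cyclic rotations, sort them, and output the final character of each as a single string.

rank  rotation            last
    0  $cccccaabaacabbbab  b
    1  aabaacabbbab$ccccc  c
    2  aacabbbab$cccccaab  b
    3  ab$cccccaabaacabbb  b
    4  abaacabbbab$ccccca  a
    5  abbbab$cccccaabaac  c
    6  acabbbab$cccccaaba  a
    7  b$cccccaabaacabbba  a
    8  baacabbbab$cccccaa  a
    9  bab$cccccaabaacabb  b
   10  bbab$cccccaabaacab  b
   11  bbbab$cccccaabaaca  a
   12  caabaacabbbab$cccc  c
   13  cabbbab$cccccaabaa  a
   14  ccaabaacabbbab$ccc  c
   15  cccaabaacabbbab$cc  c
   16  ccccaabaacabbbab$c  c
   17  cccccaabaacabbbab$  $

bcbbacaaabbacaccc$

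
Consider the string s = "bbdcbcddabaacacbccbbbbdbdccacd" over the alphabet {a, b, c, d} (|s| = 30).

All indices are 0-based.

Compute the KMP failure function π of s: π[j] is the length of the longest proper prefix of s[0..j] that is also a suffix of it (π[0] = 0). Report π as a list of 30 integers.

[0, 1, 0, 0, 1, 0, 0, 0, 0, 1, 0, 0, 0, 0, 0, 1, 0, 0, 1, 2, 2, 2, 3, 1, 0, 0, 0, 0, 0, 0]

π[0] = 0
j=1 s[j]='b': π[1]=1 (border 'b')
j=2 s[j]='d': k: 1→0; π[2]=0 (border '')
j=3 s[j]='c': π[3]=0 (border '')
j=4 s[j]='b': π[4]=1 (border 'b')
j=5 s[j]='c': k: 1→0; π[5]=0 (border '')
j=6 s[j]='d': π[6]=0 (border '')
j=7 s[j]='d': π[7]=0 (border '')
j=8 s[j]='a': π[8]=0 (border '')
j=9 s[j]='b': π[9]=1 (border 'b')
j=10 s[j]='a': k: 1→0; π[10]=0 (border '')
j=11 s[j]='a': π[11]=0 (border '')
j=12 s[j]='c': π[12]=0 (border '')
j=13 s[j]='a': π[13]=0 (border '')
j=14 s[j]='c': π[14]=0 (border '')
j=15 s[j]='b': π[15]=1 (border 'b')
j=16 s[j]='c': k: 1→0; π[16]=0 (border '')
j=17 s[j]='c': π[17]=0 (border '')
j=18 s[j]='b': π[18]=1 (border 'b')
j=19 s[j]='b': π[19]=2 (border 'bb')
j=20 s[j]='b': k: 2→1; π[20]=2 (border 'bb')
j=21 s[j]='b': k: 2→1; π[21]=2 (border 'bb')
j=22 s[j]='d': π[22]=3 (border 'bbd')
j=23 s[j]='b': k: 3→0; π[23]=1 (border 'b')
j=24 s[j]='d': k: 1→0; π[24]=0 (border '')
j=25 s[j]='c': π[25]=0 (border '')
j=26 s[j]='c': π[26]=0 (border '')
j=27 s[j]='a': π[27]=0 (border '')
j=28 s[j]='c': π[28]=0 (border '')
j=29 s[j]='d': π[29]=0 (border '')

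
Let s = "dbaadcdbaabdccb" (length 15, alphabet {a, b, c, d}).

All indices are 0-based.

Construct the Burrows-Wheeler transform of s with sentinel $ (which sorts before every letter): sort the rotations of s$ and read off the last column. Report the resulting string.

rank  rotation          last
    0  $dbaadcdbaabdccb  b
    1  aabdccb$dbaadcdb  b
    2  aadcdbaabdccb$db  b
    3  abdccb$dbaadcdba  a
    4  adcdbaabdccb$dba  a
    5  b$dbaadcdbaabdcc  c
    6  baabdccb$dbaadcd  d
    7  baadcdbaabdccb$d  d
    8  bdccb$dbaadcdbaa  a
    9  cb$dbaadcdbaabdc  c
   10  ccb$dbaadcdbaabd  d
   11  cdbaabdccb$dbaad  d
   12  dbaabdccb$dbaadc  c
   13  dbaadcdbaabdccb$  $
   14  dccb$dbaadcdbaab  b
   15  dcdbaabdccb$dbaa  a

bbbaacddacddc$ba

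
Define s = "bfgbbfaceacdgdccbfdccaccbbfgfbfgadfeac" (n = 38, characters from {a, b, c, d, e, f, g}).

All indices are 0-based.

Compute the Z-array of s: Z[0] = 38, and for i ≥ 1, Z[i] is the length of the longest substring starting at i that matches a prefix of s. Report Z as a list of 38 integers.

[38, 0, 0, 1, 2, 0, 0, 0, 0, 0, 0, 0, 0, 0, 0, 0, 2, 0, 0, 0, 0, 0, 0, 0, 1, 3, 0, 0, 0, 3, 0, 0, 0, 0, 0, 0, 0, 0]

Z[0]=38
i=1: fresh scan; Z[1]=0
i=2: fresh scan; Z[2]=0
i=3: fresh scan; Z[3]=1 grow→box=[3,4)
i=4: fresh scan; Z[4]=2 grow→box=[4,6)
i=5: min(r-i=1, Z[1]=0)=0; Z[5]=0
i=6: fresh scan; Z[6]=0
i=7: fresh scan; Z[7]=0
i=8: fresh scan; Z[8]=0
i=9: fresh scan; Z[9]=0
i=10: fresh scan; Z[10]=0
i=11: fresh scan; Z[11]=0
i=12: fresh scan; Z[12]=0
i=13: fresh scan; Z[13]=0
i=14: fresh scan; Z[14]=0
i=15: fresh scan; Z[15]=0
i=16: fresh scan; Z[16]=2 grow→box=[16,18)
i=17: min(r-i=1, Z[1]=0)=0; Z[17]=0
i=18: fresh scan; Z[18]=0
i=19: fresh scan; Z[19]=0
i=20: fresh scan; Z[20]=0
i=21: fresh scan; Z[21]=0
i=22: fresh scan; Z[22]=0
i=23: fresh scan; Z[23]=0
i=24: fresh scan; Z[24]=1 grow→box=[24,25)
i=25: fresh scan; Z[25]=3 grow→box=[25,28)
i=26: min(r-i=2, Z[1]=0)=0; Z[26]=0
i=27: min(r-i=1, Z[2]=0)=0; Z[27]=0
i=28: fresh scan; Z[28]=0
i=29: fresh scan; Z[29]=3 grow→box=[29,32)
i=30: min(r-i=2, Z[1]=0)=0; Z[30]=0
i=31: min(r-i=1, Z[2]=0)=0; Z[31]=0
i=32: fresh scan; Z[32]=0
i=33: fresh scan; Z[33]=0
i=34: fresh scan; Z[34]=0
i=35: fresh scan; Z[35]=0
i=36: fresh scan; Z[36]=0
i=37: fresh scan; Z[37]=0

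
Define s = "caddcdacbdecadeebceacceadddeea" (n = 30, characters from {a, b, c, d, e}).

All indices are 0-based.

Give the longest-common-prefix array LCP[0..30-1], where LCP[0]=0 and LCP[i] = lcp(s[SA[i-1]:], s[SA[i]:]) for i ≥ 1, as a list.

rank | idx | suffix
   0 |  29 | a
   1 |   6 | acbdecadeebceacceadddeea
   2 |  19 | acceadddeea
   3 |   1 | addcdacbdecadeebceacceadddeea
   4 |  23 | adddeea
   5 |  12 | adeebceacceadddeea
   6 |  16 | bceacceadddeea
   7 |   8 | bdecadeebceacceadddeea
   8 |   0 | caddcdacbdecadeebceacceadddeea
   9 |  11 | cadeebceacceadddeea
  10 |   7 | cbdecadeebceacceadddeea
  11 |  20 | cceadddeea
  12 |   4 | cdacbdecadeebceacceadddeea
  13 |  17 | ceacceadddeea
  14 |  21 | ceadddeea
  15 |   5 | dacbdecadeebceacceadddeea
  16 |   3 | dcdacbdecadeebceacceadddeea
  17 |   2 | ddcdacbdecadeebceacceadddeea
  18 |  24 | dddeea
  19 |  25 | ddeea
  20 |   9 | decadeebceacceadddeea
  21 |  26 | deea
  22 |  13 | deebceacceadddeea
  23 |  28 | ea
  24 |  18 | eacceadddeea
  25 |  22 | eadddeea
  26 |  15 | ebceacceadddeea
  27 |  10 | ecadeebceacceadddeea
  28 |  27 | eea
  29 |  14 | eebceacceadddeea

SA = [29, 6, 19, 1, 23, 12, 16, 8, 0, 11, 7, 20, 4, 17, 21, 5, 3, 2, 24, 25, 9, 26, 13, 28, 18, 22, 15, 10, 27, 14]
i: (SA[i-1],SA[i]) lcp shared
  1: (29,6) 1 'a'
  2: (6,19) 2 'ac'
  3: (19,1) 1 'a'
  4: (1,23) 3 'add'
  5: (23,12) 2 'ad'
  6: (12,16) 0 ''
  7: (16,8) 1 'b'
  8: (8,0) 0 ''
  9: (0,11) 3 'cad'
  10: (11,7) 1 'c'
  11: (7,20) 1 'c'
  12: (20,4) 1 'c'
  13: (4,17) 1 'c'
  14: (17,21) 3 'cea'
  15: (21,5) 0 ''
  16: (5,3) 1 'd'
  17: (3,2) 1 'd'
  18: (2,24) 2 'dd'
  19: (24,25) 2 'dd'
  20: (25,9) 1 'd'
  21: (9,26) 2 'de'
  22: (26,13) 3 'dee'
  23: (13,28) 0 ''
  24: (28,18) 2 'ea'
  25: (18,22) 2 'ea'
  26: (22,15) 1 'e'
  27: (15,10) 1 'e'
  28: (10,27) 1 'e'
  29: (27,14) 2 'ee'

[0, 1, 2, 1, 3, 2, 0, 1, 0, 3, 1, 1, 1, 1, 3, 0, 1, 1, 2, 2, 1, 2, 3, 0, 2, 2, 1, 1, 1, 2]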